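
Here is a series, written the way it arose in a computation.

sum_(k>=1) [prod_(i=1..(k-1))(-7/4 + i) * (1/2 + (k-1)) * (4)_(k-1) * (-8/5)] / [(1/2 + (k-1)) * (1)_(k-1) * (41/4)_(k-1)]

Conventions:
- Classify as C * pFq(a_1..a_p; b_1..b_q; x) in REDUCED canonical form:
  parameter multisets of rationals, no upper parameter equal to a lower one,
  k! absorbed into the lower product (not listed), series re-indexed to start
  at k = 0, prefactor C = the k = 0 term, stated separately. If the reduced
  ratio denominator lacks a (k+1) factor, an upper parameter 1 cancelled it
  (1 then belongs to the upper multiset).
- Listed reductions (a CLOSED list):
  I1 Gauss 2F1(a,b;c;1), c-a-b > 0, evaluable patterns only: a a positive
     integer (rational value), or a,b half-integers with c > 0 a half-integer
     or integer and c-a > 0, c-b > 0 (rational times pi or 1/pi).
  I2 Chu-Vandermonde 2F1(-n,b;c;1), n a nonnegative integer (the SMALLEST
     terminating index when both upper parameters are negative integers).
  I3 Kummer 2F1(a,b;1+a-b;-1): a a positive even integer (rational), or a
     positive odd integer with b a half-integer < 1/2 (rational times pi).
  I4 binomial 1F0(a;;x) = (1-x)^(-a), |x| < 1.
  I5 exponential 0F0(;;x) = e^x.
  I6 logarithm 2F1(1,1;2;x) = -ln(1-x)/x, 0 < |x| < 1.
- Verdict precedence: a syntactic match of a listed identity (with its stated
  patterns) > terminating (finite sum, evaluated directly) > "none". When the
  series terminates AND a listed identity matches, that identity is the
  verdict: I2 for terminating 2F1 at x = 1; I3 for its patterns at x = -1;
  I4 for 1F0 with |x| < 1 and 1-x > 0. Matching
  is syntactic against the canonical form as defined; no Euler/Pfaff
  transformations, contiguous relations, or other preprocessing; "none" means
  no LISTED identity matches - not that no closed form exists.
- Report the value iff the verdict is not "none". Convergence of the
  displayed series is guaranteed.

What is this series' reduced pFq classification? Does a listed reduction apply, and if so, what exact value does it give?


Classification (C = -8/5): 2F1 with upper {-3/4, 4}, lower {41/4}, argument x = 1. Verdict at x = 1: Gauss (I1, integer-parameter pattern) matches (x = 1: the Gamma ratio telescopes since c-a-b = 7 > 0 and a = 4 in Z>0). Hence: -11803/10752.

Structural cue: from the first term -8/5: (1)_k (prefactor -8/5) is k! itself.
Ratio: r(k) = 1 * (k-3/4) (k+4) / [(k+41/4) (k+1)] ; factor over Q: parameters, x = 1, and C = -8/5.


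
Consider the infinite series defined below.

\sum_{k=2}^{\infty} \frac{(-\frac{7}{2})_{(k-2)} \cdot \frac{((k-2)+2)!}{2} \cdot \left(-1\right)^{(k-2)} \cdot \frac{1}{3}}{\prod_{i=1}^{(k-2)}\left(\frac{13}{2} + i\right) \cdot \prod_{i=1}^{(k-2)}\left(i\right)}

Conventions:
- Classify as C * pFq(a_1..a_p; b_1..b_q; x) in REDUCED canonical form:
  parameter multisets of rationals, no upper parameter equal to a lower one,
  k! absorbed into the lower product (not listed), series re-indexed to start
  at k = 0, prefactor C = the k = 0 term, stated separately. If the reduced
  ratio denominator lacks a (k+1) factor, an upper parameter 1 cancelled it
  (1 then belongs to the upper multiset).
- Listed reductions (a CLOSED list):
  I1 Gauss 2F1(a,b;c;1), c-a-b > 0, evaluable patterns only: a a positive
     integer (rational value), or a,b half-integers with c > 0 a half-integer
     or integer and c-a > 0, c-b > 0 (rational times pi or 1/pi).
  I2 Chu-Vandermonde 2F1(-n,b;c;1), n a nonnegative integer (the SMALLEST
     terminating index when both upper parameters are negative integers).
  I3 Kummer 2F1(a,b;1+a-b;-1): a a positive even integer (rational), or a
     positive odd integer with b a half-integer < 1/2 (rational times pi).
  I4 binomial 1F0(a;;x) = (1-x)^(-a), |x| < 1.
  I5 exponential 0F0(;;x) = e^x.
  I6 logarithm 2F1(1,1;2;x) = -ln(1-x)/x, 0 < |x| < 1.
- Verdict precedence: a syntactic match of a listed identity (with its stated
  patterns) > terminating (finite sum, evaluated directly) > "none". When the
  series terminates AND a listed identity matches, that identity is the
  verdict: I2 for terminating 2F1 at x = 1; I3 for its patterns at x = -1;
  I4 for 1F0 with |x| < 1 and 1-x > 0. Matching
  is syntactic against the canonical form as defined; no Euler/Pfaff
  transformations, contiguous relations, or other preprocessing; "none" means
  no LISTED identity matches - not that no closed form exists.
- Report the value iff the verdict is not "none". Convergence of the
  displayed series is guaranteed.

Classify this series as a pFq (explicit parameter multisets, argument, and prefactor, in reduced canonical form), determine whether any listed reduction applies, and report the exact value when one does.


Canonical form: C = \frac{1}{3} times 2F1 with upper {-\frac{7}{2}, 3}, lower {\frac{15}{2}}, x = -1. Verdict at x = -1: the Kummer evaluation I3 matches (x = -1; c = \frac{15}{2} equals 1+a-b for upper {-\frac{7}{2}, 3}: listed pattern). Exact value: \frac{3003}{8192} \cdot \pi.

First insight: t_0 = \frac{1}{3} here, and the lower running product (C = 1/3) is a rising factorial.
Term ratio: r(k) = -1 * (k-\frac{7}{2}) (k+3) / [(k+\frac{15}{2}) (k+1)] - rational in k, leading ratio -1; with t_0 = \frac{1}{3}, classification follows.


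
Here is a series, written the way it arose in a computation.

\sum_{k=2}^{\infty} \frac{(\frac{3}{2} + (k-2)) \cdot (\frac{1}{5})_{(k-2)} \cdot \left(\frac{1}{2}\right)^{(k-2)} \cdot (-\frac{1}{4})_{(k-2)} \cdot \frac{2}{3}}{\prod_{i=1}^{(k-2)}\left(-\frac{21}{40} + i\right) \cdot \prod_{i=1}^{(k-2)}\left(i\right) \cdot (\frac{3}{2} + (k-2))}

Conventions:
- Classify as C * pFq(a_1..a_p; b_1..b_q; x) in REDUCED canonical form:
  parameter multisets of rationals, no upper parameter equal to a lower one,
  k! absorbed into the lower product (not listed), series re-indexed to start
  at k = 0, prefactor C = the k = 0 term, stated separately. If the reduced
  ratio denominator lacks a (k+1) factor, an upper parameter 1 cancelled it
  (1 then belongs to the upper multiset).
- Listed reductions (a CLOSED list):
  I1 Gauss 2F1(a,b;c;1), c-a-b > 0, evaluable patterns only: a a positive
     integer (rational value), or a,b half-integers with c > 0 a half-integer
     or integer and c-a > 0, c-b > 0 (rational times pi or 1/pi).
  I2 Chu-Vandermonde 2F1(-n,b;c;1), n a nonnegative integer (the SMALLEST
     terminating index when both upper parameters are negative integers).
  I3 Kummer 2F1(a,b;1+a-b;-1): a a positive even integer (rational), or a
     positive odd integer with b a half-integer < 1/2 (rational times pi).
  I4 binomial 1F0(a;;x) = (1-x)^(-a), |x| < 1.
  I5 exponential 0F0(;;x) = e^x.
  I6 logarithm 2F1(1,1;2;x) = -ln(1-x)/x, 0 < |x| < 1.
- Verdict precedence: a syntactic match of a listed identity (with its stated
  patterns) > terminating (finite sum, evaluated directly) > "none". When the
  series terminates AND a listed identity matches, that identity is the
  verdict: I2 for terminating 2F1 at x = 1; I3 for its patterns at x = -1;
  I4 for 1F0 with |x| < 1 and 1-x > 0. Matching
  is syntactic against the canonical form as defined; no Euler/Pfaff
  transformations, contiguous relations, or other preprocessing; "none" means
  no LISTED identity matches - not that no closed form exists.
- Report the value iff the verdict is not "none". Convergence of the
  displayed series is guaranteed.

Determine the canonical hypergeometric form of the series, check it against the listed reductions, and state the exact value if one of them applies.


This is \frac{2}{3} * 2F1(-\frac{1}{4}, \frac{1}{5}; \frac{19}{40}; \frac{1}{2}) in reduced canonical form. Verdict: none (x = \frac{1}{2}): each listed identity misses the multisets {-\frac{1}{4}, \frac{1}{5}} ; {\frac{19}{40}}.

Key observation: with t_0 = \frac{2}{3}, the lower running product (C = 2/3, x = 1/2) is a rising factorial.
Term ratio: r(k) = \frac{1}{2} * (k-\frac{1}{4}) (k+\frac{1}{5}) / [(k+\frac{19}{40}) (k+1)] - rational in k, leading ratio \frac{1}{2}; with t_0 = \frac{2}{3}, classification follows.


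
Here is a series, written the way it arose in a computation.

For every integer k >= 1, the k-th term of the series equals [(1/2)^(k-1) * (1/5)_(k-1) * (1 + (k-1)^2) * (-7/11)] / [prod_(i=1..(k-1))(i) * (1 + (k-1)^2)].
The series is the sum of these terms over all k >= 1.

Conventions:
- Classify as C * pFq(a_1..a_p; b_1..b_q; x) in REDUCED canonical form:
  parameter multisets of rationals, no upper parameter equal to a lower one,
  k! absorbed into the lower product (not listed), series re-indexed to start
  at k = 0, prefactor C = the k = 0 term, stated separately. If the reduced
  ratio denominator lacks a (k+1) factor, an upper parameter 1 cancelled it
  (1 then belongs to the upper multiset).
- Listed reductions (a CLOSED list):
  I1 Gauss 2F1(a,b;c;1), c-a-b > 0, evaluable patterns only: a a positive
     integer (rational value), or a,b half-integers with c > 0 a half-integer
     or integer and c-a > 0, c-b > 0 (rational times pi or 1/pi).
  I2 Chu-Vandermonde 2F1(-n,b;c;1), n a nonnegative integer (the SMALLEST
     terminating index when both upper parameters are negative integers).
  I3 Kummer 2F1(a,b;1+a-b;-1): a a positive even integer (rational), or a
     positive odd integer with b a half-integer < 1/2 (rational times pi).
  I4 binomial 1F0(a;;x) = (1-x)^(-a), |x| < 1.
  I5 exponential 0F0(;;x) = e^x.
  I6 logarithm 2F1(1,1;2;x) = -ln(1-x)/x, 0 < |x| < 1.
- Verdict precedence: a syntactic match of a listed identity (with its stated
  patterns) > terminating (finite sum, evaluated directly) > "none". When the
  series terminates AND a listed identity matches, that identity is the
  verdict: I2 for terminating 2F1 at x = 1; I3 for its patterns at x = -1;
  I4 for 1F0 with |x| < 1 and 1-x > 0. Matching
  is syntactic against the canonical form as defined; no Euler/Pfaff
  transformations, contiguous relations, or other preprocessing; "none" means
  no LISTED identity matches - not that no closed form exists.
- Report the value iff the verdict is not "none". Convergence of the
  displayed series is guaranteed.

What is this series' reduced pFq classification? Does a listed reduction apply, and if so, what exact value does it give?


Structural cue: t_0 = -7/11 here, and the product of the first k integers (C = -7/11, x = 1/2) is k!.
Ratio: r(k) = (1/2) * (k+1/5) / [(k+1)] - rational in k, leading ratio (1/2); with t_0 = -7/11, classification follows.

This is -7/11 * 1F0(1/5; -; 1/2) in reduced canonical form. Verdict: the binomial series (I4) fires (the 1F0 binomial series: exponent -1/5, x = 1/2). Hence: (-7/11) * (1/2)^(-1/5).


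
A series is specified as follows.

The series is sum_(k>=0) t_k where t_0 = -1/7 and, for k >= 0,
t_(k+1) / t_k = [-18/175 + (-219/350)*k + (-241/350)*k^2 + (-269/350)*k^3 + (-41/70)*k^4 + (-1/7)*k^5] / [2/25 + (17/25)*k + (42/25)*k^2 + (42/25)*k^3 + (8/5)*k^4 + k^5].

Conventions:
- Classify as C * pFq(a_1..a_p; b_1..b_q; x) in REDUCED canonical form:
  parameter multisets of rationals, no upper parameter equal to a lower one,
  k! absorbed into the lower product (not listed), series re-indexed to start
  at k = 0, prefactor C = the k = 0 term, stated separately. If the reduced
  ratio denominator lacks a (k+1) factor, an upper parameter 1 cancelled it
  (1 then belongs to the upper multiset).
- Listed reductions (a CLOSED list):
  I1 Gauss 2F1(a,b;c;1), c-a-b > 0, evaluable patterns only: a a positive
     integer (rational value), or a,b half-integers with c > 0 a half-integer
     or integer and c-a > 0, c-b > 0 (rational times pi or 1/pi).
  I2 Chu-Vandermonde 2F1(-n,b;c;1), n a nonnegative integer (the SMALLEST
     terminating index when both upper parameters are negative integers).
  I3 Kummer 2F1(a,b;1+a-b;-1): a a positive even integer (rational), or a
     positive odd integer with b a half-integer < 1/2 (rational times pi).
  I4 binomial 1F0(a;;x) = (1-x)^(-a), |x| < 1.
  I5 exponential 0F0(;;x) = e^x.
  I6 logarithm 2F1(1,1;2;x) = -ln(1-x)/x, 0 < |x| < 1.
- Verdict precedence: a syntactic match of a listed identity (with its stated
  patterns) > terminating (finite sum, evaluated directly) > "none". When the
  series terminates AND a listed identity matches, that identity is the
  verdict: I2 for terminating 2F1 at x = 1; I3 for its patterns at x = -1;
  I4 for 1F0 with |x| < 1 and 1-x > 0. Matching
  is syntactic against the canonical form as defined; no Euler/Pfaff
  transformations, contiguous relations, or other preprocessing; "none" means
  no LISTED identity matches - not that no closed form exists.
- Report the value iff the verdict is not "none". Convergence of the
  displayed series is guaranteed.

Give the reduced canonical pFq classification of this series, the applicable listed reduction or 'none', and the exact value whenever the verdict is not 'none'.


x = -1/7 here; the reduced form reads 2F1, upper {3/2, 12/5}, lower {2/5}, C = -1/7. Verdict: none. Every listed pattern misses the 2F1 form at -1/7, upper {3/2, 12/5}.

Structural cue: with t_0 = -1/7, factor the ratio over Q (C = -1/7, x = -1/7): negated roots = parameters.
Step ratio: r(k) = (-1/7) * (k+3/2) (k+12/5) / [(k+2/5) (k+1)] - rational; roots negated = parameters, x = (-1/7), C = -1/7.


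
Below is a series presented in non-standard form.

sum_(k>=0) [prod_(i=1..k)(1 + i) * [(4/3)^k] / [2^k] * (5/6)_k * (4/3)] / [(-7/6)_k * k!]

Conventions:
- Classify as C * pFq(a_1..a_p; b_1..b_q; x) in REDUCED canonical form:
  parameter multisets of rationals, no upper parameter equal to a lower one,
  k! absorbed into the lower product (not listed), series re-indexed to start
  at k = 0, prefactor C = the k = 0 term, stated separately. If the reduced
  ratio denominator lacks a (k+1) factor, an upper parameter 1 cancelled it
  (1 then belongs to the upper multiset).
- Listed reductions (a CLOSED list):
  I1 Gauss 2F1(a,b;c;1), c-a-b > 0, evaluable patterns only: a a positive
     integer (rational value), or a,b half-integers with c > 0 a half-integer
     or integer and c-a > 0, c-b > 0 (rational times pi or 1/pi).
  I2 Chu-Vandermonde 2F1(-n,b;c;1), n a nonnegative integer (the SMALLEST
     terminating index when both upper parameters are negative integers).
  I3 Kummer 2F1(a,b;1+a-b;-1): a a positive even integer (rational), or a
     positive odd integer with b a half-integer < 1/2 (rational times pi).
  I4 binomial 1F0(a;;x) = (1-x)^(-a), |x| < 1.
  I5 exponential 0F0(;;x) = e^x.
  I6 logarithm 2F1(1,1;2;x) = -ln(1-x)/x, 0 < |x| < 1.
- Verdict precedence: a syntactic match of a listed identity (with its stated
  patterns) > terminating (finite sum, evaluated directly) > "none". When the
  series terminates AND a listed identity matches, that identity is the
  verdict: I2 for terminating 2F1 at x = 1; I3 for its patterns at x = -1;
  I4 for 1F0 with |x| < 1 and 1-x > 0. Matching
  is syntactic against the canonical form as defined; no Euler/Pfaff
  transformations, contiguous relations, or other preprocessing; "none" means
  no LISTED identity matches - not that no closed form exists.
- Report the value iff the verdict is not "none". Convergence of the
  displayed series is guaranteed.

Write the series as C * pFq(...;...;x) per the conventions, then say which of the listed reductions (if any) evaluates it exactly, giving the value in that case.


At argument 2/3: a 2F1 with upper {5/6, 2}, lower {-7/6}, scaled by C = 4/3. Verdict: none here - no I1-I6 shape fits x = 2/3 with lower {-7/6}.

Key observation: t_0 being 4/3, the running product (C = 4/3) telescopes to a rising factorial.
Consecutive-term ratio: r(k) = (2/3) * (k+5/6) (k+2) / [(k-7/6) (k+1)] - rational; roots negated = parameters, x = (2/3), C = 4/3.


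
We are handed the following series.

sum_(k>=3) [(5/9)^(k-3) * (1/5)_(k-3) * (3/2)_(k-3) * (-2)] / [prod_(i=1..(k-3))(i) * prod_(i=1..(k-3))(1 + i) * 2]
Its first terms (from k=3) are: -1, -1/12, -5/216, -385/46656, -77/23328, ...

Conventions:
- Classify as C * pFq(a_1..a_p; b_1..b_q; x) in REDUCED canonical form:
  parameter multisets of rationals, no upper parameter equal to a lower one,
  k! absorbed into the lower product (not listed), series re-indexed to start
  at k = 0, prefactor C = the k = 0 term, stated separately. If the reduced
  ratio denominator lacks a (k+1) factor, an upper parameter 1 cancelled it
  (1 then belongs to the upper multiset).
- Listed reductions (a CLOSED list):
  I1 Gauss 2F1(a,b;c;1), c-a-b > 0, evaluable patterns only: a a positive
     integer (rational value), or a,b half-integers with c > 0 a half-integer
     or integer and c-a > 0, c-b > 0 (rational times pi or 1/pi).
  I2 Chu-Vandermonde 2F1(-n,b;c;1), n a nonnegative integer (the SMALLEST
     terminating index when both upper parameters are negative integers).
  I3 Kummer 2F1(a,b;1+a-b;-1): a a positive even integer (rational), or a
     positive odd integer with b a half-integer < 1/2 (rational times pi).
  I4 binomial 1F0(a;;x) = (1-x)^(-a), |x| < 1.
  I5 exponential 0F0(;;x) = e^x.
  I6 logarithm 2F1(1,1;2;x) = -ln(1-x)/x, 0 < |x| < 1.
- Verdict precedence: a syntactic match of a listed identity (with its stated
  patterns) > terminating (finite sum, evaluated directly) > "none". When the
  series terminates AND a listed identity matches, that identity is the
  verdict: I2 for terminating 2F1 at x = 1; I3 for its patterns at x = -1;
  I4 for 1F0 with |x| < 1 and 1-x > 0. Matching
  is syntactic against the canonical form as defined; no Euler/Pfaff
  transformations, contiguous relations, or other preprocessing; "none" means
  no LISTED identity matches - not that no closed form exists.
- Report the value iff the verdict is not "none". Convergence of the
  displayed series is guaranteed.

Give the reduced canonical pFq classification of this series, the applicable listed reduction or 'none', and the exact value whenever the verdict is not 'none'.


Reduced: x = 5/9, 2F1, upper = {1/5, 3/2}, lower = {2}, C = -1. Verdict: none - this 2F1 at x = 5/9 matches no listed pattern, and upper {1/5, 3/2} holds no stopper.

The tell: t_0 = -1 here, and the product of the first k integers (prefactor -1) is k!.
Step ratio: r(k) = (5/9) * (k+1/5) (k+3/2) / [(k+2) (k+1)] - poly over poly, x = (5/9) from leading terms; C = -1 at k = 0.


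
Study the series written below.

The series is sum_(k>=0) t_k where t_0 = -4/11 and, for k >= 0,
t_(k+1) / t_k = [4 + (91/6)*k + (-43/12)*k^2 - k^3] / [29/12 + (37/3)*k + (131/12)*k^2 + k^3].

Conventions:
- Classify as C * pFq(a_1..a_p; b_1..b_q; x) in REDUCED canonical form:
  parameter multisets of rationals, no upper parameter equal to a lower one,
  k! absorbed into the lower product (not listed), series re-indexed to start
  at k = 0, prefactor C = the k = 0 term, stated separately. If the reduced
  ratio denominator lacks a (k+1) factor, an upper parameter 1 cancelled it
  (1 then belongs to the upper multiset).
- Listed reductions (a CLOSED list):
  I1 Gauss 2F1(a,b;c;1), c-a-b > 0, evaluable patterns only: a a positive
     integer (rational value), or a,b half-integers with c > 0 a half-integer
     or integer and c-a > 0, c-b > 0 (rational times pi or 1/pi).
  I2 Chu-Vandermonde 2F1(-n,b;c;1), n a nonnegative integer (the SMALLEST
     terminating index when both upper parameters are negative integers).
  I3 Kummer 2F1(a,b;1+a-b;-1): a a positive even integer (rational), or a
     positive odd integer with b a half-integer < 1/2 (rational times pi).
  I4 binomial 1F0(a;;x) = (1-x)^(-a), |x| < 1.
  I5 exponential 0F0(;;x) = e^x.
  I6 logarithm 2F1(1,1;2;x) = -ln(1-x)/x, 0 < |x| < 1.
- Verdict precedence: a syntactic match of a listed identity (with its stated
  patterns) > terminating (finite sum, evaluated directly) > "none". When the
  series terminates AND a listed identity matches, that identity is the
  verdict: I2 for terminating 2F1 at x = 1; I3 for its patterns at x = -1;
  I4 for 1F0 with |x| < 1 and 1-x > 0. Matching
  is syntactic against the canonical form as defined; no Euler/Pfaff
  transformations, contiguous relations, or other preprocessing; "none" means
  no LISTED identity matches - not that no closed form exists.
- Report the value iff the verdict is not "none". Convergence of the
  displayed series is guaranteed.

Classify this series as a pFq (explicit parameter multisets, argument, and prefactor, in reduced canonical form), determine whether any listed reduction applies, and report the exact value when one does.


At argument -1: a 2F1 with upper {-8/3, 6}, lower {29/3}, scaled by C = -4/11. Verdict: Kummer (I3) matches (x = -1; c = 29/3 equals 1+a-b for upper {-8/3, 6}: listed pattern). Hence: -1196/891.

Key observation: t_0 being -4/11, the parameter 1/4 appears in both the upper and lower lists and cancels.
Ratio: r(k) = (-1) * (k-8/3) (k+6) / [(k+29/3) (k+1)] - rational in k. x = (-1); t_0 = -4/11; negate the roots.


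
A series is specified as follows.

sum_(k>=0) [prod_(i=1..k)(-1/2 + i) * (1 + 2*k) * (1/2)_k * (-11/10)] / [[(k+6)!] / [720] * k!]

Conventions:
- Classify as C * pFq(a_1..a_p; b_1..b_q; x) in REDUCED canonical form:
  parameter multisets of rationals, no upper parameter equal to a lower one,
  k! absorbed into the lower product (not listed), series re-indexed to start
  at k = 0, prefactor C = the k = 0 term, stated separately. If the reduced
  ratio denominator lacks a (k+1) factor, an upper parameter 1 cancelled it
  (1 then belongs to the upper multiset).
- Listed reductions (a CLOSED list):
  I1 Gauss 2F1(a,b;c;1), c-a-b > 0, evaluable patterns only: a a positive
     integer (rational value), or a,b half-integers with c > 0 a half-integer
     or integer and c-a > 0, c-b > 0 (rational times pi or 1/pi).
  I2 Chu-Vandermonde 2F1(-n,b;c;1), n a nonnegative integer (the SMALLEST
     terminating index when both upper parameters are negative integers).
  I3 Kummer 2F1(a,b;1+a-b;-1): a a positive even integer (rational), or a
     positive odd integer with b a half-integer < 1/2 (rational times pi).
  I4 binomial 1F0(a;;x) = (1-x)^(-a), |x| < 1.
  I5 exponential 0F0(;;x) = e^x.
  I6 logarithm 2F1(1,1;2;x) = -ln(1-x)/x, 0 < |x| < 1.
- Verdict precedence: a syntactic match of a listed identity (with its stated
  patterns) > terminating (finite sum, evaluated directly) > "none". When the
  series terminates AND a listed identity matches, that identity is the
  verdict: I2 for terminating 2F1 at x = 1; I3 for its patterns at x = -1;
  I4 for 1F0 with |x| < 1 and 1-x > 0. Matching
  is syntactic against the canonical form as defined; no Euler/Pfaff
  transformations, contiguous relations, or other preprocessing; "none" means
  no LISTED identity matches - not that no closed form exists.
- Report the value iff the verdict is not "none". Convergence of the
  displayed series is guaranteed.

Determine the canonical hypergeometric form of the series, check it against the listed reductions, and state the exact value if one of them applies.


Reduced: x = 1, 2F1, upper = {1/2, 3/2}, lower = {7}, C = -11/10. Verdict: Gauss's theorem I1 (half-integer case) applies (x = 1; upper {1/2, 3/2} half-integers, c = 7 in the evaluable pattern). Hence: (-131072/33075) / pi.

The tell: with t_0 = -11/10, the (2k+1) factor (C = -11/10, x = 1) shifts (1/2)_k to (3/2)_k.
Ratio: r(k) = 1 * (k+1/2) (k+3/2) / [(k+7) (k+1)] - rational in k, leading ratio 1; with t_0 = -11/10, classification follows.


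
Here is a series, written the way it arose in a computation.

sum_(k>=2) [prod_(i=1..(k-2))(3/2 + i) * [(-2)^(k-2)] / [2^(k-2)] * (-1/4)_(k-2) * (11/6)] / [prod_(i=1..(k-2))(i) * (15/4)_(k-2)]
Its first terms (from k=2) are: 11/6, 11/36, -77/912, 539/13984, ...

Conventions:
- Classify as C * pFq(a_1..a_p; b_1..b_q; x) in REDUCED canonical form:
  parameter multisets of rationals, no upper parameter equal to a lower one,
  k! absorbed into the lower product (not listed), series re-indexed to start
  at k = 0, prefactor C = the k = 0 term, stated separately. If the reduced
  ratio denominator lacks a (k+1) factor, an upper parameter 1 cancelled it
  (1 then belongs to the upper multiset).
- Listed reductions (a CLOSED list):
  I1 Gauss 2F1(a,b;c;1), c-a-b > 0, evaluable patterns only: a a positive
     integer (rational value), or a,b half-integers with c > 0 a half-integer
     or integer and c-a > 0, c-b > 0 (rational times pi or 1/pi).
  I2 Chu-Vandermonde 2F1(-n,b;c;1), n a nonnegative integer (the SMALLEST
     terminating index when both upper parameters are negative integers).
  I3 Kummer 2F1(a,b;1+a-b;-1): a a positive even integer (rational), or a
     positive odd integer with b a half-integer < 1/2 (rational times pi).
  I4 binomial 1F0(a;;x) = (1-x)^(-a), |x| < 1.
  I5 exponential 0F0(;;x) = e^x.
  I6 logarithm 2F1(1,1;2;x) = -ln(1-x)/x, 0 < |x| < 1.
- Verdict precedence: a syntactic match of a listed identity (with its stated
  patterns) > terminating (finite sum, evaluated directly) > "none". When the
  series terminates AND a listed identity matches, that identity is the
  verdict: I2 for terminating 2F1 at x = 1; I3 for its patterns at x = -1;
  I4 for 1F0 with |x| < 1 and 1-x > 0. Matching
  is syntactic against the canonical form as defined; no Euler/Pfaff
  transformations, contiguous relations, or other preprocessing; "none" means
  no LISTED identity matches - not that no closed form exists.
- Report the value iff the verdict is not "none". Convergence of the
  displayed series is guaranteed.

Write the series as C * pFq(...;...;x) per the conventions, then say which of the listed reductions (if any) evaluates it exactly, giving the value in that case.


The series (x = -1) is 2F1: upper {-1/4, 5/2}, lower {15/4}, prefactor 11/6. Verdict: none (x = -1): each listed identity misses the multisets {-1/4, 5/2} ; {15/4}.

Structural cue: with t_0 = 11/6, the product of the first k integers (prefactor 11/6) is k!.
Consecutive-term ratio: r(k) = (-1) * (k-1/4) (k+5/2) / [(k+15/4) (k+1)] - rational; roots negated = parameters, x = (-1), C = 11/6.


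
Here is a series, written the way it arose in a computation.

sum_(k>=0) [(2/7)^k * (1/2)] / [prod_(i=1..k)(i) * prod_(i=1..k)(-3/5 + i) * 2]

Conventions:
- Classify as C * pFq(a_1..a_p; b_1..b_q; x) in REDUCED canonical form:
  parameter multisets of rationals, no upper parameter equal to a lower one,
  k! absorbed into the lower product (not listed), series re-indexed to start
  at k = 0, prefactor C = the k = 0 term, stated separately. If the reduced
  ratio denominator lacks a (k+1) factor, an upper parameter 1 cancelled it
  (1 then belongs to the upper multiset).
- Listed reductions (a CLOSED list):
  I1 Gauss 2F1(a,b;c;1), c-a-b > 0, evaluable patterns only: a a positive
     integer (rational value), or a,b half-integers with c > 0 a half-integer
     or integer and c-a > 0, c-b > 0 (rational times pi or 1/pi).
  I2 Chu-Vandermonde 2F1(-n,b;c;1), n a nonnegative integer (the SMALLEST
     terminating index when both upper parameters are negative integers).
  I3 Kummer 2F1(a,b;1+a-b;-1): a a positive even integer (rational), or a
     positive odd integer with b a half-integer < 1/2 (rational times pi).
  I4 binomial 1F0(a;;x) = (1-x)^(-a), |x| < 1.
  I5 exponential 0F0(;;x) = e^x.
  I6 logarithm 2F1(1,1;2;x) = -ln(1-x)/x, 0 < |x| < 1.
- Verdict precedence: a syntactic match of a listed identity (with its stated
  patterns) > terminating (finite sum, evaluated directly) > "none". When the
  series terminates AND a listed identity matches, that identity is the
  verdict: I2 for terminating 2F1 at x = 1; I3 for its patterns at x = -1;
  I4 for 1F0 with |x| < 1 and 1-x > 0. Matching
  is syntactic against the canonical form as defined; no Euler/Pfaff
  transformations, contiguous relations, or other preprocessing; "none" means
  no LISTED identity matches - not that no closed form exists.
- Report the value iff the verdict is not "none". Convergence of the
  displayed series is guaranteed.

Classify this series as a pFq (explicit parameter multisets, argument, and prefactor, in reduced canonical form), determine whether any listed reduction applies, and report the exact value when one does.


Key step: t_0 = 1/4 here, and the constant factors (C = 1/4, x = 2/7) combine into one prefactor.
Adjacent-term ratio: r(k) = (2/7) * 1 / [(k+2/5) (k+1)] - rational in k, leading ratio (2/7); with t_0 = 1/4, classification follows.

Canonical form: C = 1/4 times 0F1 with upper {-}, lower {2/5}, x = 2/7. Verdict: no listed reduction: x = 2/7 and upper {-} fail every I1-I6 pattern.


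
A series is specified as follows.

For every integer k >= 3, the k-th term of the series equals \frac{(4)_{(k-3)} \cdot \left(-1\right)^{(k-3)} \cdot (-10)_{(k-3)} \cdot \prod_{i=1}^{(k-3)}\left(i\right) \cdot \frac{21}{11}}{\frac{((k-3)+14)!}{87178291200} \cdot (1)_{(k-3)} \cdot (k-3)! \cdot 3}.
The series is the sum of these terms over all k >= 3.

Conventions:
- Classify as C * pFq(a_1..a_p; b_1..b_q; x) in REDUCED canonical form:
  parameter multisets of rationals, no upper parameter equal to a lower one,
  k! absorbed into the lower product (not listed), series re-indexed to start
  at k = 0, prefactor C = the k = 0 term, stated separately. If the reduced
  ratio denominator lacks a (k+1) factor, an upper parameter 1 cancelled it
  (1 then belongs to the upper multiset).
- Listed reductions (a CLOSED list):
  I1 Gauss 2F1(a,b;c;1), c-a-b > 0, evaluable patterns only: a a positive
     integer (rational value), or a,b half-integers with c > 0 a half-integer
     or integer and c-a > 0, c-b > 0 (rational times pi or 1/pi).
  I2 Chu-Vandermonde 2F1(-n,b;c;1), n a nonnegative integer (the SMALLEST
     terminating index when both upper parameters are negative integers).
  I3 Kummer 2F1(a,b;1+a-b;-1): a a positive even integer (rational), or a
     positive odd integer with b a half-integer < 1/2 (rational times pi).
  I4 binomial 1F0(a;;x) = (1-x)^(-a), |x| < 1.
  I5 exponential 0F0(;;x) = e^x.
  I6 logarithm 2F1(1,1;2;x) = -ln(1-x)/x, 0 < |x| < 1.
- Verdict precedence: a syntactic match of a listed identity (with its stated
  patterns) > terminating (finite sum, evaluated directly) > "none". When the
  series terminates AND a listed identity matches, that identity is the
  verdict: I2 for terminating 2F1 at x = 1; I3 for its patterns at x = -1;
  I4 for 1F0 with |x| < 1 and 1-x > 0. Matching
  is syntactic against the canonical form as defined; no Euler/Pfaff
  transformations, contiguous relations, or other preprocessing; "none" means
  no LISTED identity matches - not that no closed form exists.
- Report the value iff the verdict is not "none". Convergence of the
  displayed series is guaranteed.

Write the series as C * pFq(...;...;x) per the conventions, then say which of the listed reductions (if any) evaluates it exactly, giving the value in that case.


x = -1 here; the reduced form reads 2F1, upper {-10, 4}, lower {15}, C = \frac{7}{11}. Verdict at x = -1: Kummer's theorem (I3) matches (x = -1; c = 15 equals 1+a-b for upper {-10, 4}: listed pattern). Value: \frac{637}{66}.

First insight: with t_0 = \frac{7}{11}, the running product (C = 7/11) telescopes to a rising factorial.
Term ratio: r(k) = -1 * (k-10) (k+4) / [(k+15) (k+1)] - rational in k, leading ratio -1; with t_0 = \frac{7}{11}, classification follows.


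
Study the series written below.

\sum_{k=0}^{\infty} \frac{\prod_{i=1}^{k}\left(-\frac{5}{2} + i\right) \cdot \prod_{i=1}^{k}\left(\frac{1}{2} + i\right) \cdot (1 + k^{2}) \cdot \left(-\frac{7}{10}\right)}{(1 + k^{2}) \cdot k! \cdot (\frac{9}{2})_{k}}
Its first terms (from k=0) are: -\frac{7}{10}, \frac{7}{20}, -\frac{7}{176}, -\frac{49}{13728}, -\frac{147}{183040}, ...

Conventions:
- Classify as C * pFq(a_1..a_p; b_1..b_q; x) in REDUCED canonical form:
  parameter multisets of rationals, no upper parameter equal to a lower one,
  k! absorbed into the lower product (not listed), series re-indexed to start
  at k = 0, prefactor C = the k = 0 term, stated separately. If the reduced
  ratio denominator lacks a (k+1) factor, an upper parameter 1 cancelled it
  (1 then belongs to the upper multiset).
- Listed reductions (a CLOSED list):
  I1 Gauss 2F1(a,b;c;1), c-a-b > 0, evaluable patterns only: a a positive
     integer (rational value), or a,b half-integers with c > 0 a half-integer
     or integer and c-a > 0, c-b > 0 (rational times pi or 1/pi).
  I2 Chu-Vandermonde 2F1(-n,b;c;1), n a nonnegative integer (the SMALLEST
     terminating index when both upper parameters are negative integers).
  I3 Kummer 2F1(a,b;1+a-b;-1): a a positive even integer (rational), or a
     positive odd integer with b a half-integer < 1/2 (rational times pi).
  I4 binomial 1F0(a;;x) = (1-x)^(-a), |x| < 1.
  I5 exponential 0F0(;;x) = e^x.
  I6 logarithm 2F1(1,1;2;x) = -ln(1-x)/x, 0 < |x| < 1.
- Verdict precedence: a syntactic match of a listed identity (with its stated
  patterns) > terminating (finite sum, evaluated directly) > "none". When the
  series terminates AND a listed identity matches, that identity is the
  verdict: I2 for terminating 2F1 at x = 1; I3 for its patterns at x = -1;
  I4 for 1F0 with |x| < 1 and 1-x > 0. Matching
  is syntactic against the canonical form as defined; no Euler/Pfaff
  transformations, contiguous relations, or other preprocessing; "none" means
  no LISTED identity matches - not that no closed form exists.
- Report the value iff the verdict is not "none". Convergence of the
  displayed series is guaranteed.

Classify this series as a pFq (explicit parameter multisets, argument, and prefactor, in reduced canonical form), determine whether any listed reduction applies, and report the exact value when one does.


Reduced: x = 1, 2F1, upper = {-\frac{3}{2}, \frac{3}{2}}, lower = {\frac{9}{2}}, C = -\frac{7}{10}. Verdict: the half-integer Gauss pattern (I1) matches (x = 1; upper {-\frac{3}{2}, \frac{3}{2}} half-integers, c = \frac{9}{2} in the evaluable pattern). Value: \left(-\frac{1029}{8192}\right) \cdot \pi.

Structural cue: t_0 = -\frac{7}{10} here, and k^2 + 1 divides numerator and denominator alike; C = -7/10, x = 1 after cancelling.
Ratio: r(k) = 1 * (k-\frac{3}{2}) (k+\frac{3}{2}) / [(k+\frac{9}{2}) (k+1)] - rational in k, leading ratio 1; with t_0 = -\frac{7}{10}, classification follows.


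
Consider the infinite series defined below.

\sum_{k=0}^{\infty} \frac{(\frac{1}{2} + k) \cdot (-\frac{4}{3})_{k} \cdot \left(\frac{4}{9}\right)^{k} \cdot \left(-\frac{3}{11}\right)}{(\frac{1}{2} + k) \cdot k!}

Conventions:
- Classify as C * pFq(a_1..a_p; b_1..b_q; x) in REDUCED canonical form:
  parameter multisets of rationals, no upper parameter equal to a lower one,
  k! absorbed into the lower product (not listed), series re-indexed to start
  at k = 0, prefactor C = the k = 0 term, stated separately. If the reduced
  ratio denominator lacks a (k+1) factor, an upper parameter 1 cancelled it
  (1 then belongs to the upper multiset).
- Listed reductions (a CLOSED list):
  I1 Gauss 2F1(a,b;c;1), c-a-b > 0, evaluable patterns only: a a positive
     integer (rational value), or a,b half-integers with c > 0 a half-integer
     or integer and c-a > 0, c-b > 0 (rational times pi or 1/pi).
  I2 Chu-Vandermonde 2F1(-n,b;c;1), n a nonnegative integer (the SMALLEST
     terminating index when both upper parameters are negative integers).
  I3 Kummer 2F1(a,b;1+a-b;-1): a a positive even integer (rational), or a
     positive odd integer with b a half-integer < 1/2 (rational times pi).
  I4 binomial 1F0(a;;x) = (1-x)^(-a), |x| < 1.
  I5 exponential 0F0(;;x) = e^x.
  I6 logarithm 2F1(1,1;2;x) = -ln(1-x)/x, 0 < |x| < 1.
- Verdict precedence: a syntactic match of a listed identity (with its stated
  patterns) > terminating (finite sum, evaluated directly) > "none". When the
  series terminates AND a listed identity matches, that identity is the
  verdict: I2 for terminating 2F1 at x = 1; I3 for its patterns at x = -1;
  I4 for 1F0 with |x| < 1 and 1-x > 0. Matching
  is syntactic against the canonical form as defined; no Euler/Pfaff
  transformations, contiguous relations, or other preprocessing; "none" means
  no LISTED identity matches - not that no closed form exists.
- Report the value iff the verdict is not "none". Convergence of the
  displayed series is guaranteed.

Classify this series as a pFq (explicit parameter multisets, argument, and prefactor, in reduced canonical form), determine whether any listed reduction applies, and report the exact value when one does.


Classification (C = -\frac{3}{11}): 1F0 with upper {-\frac{4}{3}}, lower {-}, argument x = \frac{4}{9}. Verdict (x = \frac{4}{9}): the I4 binomial reduction applies (the 1F0 binomial series: exponent 4/3, x = \frac{4}{9}). Its exact value is \left(-\frac{3}{11}\right) \cdot \left(\frac{5}{9}\right)^{\frac{4}{3}}.

The tell: from the first term -\frac{3}{11}: k + 1/2 divides numerator and denominator alike; C = -3/11 after cancelling.
Term ratio: r(k) = \frac{4}{9} * (k-\frac{4}{3}) / [(k+1)] ; factor over Q: parameters, x = \frac{4}{9}, and C = -\frac{3}{11}.


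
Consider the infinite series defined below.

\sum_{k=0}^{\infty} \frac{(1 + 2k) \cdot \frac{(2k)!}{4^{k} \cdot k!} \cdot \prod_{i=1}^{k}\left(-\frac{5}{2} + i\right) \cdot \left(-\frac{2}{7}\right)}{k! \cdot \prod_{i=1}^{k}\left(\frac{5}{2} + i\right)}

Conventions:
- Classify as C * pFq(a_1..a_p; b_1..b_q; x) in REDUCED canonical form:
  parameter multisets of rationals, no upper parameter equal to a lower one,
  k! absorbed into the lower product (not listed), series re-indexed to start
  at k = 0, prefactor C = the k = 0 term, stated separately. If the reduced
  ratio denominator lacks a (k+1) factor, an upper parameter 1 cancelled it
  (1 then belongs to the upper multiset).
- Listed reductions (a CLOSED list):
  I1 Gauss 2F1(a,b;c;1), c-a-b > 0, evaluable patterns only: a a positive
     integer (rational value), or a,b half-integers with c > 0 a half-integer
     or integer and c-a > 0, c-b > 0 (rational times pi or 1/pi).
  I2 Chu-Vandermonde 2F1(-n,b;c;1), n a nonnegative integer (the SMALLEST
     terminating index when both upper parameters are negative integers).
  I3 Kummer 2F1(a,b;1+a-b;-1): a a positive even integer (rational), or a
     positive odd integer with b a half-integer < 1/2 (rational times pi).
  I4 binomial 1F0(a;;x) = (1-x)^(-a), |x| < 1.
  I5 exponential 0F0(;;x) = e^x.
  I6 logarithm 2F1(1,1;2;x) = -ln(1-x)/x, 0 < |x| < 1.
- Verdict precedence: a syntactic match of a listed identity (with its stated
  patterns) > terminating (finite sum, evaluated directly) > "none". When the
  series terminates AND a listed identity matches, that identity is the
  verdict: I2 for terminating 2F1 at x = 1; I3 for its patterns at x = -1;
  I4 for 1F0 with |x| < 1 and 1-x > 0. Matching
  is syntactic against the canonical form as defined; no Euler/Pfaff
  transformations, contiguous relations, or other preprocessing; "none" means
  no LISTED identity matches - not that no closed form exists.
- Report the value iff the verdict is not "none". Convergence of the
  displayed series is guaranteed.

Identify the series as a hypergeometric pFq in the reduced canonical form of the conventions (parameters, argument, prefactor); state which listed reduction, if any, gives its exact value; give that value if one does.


Reduced: x = 1, 2F1, upper = {-\frac{3}{2}, \frac{3}{2}}, lower = {\frac{7}{2}}, C = -\frac{2}{7}. Verdict: Gauss (I1, half-integer pattern) applies (x = 1; upper {-\frac{3}{2}, \frac{3}{2}} half-integers, c = \frac{7}{2} in the evaluable pattern). Its exact value is \left(-\frac{75}{1792}\right) \cdot \pi.

Key observation: t_0 = -\frac{2}{7} here, and the (2k+1) factor (C = -2/7) shifts (1/2)_k to (3/2)_k.
Consecutive-term ratio: r(k) = 1 * (k-\frac{3}{2}) (k+\frac{3}{2}) / [(k+\frac{7}{2}) (k+1)] ; factor over Q: parameters, x = 1, and C = -\frac{2}{7}.


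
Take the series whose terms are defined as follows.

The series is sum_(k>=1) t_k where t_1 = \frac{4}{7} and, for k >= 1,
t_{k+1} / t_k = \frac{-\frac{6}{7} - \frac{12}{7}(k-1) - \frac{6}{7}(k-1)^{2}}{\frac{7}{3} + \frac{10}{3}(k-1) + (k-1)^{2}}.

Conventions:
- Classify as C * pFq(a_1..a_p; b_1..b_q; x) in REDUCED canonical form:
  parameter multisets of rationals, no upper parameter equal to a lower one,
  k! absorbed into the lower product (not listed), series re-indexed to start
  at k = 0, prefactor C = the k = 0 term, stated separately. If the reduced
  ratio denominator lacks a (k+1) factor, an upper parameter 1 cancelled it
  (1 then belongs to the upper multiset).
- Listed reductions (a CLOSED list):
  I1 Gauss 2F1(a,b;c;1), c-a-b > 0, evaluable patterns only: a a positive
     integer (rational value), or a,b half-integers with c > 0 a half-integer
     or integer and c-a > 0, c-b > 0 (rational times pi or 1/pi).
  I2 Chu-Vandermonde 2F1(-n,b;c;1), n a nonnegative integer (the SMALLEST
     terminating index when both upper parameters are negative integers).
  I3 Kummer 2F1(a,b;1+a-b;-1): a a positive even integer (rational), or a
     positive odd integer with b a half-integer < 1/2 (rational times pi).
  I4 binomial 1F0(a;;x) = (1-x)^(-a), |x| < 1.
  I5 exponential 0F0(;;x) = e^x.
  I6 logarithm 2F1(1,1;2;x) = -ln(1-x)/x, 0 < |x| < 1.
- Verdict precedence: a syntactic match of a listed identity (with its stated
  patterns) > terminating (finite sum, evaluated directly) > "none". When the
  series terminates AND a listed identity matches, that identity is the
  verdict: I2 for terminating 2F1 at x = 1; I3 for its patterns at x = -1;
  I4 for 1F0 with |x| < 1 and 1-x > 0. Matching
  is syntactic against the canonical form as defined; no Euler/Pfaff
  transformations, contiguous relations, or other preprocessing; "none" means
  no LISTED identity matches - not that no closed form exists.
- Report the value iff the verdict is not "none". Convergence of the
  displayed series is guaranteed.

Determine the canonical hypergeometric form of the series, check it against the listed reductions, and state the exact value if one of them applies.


Key observation: t_0 being \frac{4}{7}, the expanded ratio factors over Q; C = 4/7, roots give parameters.
Adjacent-term ratio: r(k) = -\frac{6}{7} * (k+1) (k+1) / [(k+\frac{7}{3}) (k+1)] - rational in k, leading ratio -\frac{6}{7}; with t_0 = \frac{4}{7}, classification follows.

Reduced: x = -\frac{6}{7}, 2F1, upper = {1, 1}, lower = {\frac{7}{3}}, C = \frac{4}{7}. Verdict: none (x = -\frac{6}{7}): each listed identity misses the multisets {1, 1} ; {\frac{7}{3}}.
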